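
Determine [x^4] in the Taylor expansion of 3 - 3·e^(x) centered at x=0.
Expand to order 4: 3 - 3·e^(x) = -x^4/8 - x^3/2 - 3·x^2/2 - 3·x + O(x^5).
The coefficient of x^4 is -1/8.

Final answer: -1/8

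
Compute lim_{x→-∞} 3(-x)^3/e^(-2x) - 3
The quotient is an ∞/∞ indeterminate form as x → -∞.
Compare growth rates of the dominant terms (exponentials ≫ polynomials ≫ logarithms), or apply L'Hôpital's rule; the quotient → 0.
Adding the constant: 0 - 3 = -3. Limit = -3.

Final answer: -3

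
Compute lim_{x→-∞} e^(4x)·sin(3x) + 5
Evaluate the dominant behaviour as x → -∞; each term tends to a finite value or vanishes.
Limit = 5.

Final answer: 5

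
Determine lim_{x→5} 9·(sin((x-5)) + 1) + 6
Direct substitution at x = 5 gives 15.

Final answer: 15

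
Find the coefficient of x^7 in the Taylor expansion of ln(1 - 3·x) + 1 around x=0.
Expand to order 7: ln(1 - 3·x) + 1 = -2187·x^7/7 - 243·x^6/2 - 243·x^5/5 - 81·x^4/4 - 9·x^3 - 9·x^2/2 - 3·x + 1 + O(x^8).
The coefficient of x^7 is -2187/7.

Final answer: -2187/7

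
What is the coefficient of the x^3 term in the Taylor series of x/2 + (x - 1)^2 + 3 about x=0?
Expand to order 3: x/2 + (x - 1)^2 + 3 = x^2 - 3·x/2 + 4 + O(x^4).
The coefficient of x^3 is 0.

Final answer: 0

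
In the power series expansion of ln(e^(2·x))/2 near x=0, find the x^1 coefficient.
Expand to order 1: ln(e^(2·x))/2 = x + O(x^2).
The coefficient of x^1 is 1.

Final answer: 1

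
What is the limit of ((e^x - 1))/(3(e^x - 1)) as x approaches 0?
Both numerator and denominator → 0 as x → 0; this is a 0/0 indeterminate form.
Expand each to leading order near x = 0: numerator ~ x, denominator ~ 3·x.
The limit of the ratio is 1/3.

Final answer: 1/3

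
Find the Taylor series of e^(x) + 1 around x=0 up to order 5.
x^5/120 + x^4/24 + x^3/6 + x^2/2 + x + 2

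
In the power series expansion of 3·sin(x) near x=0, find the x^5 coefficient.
Expand to order 5: 3·sin(x) = x^5/40 - x^3/2 + 3·x + O(x^6).
The coefficient of x^5 is 1/40.

Final answer: 1/40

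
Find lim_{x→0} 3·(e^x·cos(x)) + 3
Direct substitution at x = 0 gives 6.

Final answer: 6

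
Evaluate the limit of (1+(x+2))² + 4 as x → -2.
Direct substitution at x = -2 gives 5.

Final answer: 5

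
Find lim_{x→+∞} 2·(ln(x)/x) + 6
Evaluate the dominant behaviour as x → +∞; each term tends to a finite value or vanishes.
Limit = 6.

Final answer: 6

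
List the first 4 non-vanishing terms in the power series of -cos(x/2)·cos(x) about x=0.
73·x^6/9216 - 41·x^4/384 + 5·x^2/8 - 1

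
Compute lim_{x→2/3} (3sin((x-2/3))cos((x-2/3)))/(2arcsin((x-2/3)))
Both numerator and denominator → 0 as x → 2/3; this is a 0/0 indeterminate form.
Expand each to leading order near x = 2/3: numerator ~ 3·(x - 2/3), denominator ~ 2·(x - 2/3).
The limit of the ratio is 3/2.

Final answer: 3/2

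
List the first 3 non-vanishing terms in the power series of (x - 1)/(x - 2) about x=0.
-x^2/8 - x/4 + 1/2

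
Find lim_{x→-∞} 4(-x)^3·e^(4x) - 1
The product is a 0·∞ indeterminate form at x → -∞.
Rewrite the product as 4(-x)^3 / e^(-4x) (an ∞/∞ form) and apply L'Hôpital, or use the standard hierarchy e^(4|x|) ≫ |(-x)^3| as x → -∞.
The indeterminate product → 0, so the limit = -1.

Final answer: -1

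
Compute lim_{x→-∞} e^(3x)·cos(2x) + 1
Evaluate the dominant behaviour as x → -∞; each term tends to a finite value or vanishes.
Limit = 1.

Final answer: 1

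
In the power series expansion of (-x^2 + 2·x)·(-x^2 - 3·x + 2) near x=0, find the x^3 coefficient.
Expand to order 3: (-x^2 + 2·x)·(-x^2 - 3·x + 2) = x^3 - 8·x^2 + 4·x + O(x^4).
The coefficient of x^3 is 1.

Final answer: 1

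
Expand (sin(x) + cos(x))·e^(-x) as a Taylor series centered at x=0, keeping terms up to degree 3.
2·x^3/3 - x^2 + 1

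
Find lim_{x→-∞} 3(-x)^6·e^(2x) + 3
The product is a 0·∞ indeterminate form at x → -∞.
Rewrite the product as 3(-x)^6 / e^(-2x) (an ∞/∞ form) and apply L'Hôpital, or use the standard hierarchy e^(2|x|) ≫ |(-x)^6| as x → -∞.
The indeterminate product → 0, so the limit = 3.

Final answer: 3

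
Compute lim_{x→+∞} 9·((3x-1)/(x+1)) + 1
Evaluate the dominant behaviour as x → +∞; each term tends to a finite value or vanishes.
Limit = 28.

Final answer: 28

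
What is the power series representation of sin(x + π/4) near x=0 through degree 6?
-√(2)·x^6/1440 + √(2)·x^5/240 + √(2)·x^4/48 - √(2)·x^3/12 - √(2)·x^2/4 + √(2)·x/2 + √(2)/2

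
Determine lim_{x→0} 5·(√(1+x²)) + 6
Direct substitution at x = 0 gives 11.

Final answer: 11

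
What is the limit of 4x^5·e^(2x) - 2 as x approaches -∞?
The product is a 0·∞ indeterminate form at x → -∞.
Rewrite the product as 4x^5 / e^(-2x) (an ∞/∞ form) and apply L'Hôpital, or use the standard hierarchy e^(2|x|) ≫ |x^5| as x → -∞.
The indeterminate product → 0, so the limit = -2.

Final answer: -2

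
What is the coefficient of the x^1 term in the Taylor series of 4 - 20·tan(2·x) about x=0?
Expand to order 1: 4 - 20·tan(2·x) = 4 - 40·x + O(x^2).
The coefficient of x^1 is -40.

Final answer: -40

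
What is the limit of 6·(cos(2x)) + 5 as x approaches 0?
Direct substitution at x = 0 gives 11.

Final answer: 11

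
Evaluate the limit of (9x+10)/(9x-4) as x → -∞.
Evaluate the dominant behaviour as x → -∞; each term tends to a finite value or vanishes.
Limit = 1.

Final answer: 1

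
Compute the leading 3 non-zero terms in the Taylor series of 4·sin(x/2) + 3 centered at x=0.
-x^3/12 + 2·x + 3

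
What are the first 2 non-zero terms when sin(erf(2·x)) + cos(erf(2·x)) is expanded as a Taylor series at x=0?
4·x/√(π) + 1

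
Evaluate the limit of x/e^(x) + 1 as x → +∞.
The quotient is an ∞/∞ indeterminate form as x → +∞.
The exponential denominator e^(x) dominates the polynomial numerator (e^x ≫ x as x → ∞), so the quotient → 0.
Adding the constant: 0 + 1 = 1. Limit = 1.

Final answer: 1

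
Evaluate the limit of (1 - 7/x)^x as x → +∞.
As x → +∞: this is the defining limit (1 - 7/x)^x → e^(-7).
Limit = e^(-7).

Final answer: e^(-7)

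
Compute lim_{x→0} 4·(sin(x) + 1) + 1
Direct substitution at x = 0 gives 5.

Final answer: 5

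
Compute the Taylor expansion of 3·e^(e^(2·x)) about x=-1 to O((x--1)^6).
3·e^(e^(-2)) + 6·e^(-2)·e^(e^(-2))·(x + 1) + (6·e^(e^(-2)) + 6·e^(2)·e^(e^(-2)))·e^(-4)·(x + 1)^2 + (4·e^(e^(-2)) + 12·e^(2)·e^(e^(-2)) + 4·e^(4)·e^(e^(-2)))·e^(-6)·(x + 1)^3 + (2·e^(e^(-2)) + 12·e^(2)·e^(e^(-2)) + 14·e^(4)·e^(e^(-2)) + 2·e^(6)·e^(e^(-2)))·e^(-8)·(x + 1)^4 + (4·e^(e^(-2)) + 40·e^(2)·e^(e^(-2)) + 100·e^(4)·e^(e^(-2)) + 4·e^(8)·e^(e^(-2)) + 60·e^(6)·e^(e^(-2)))·e^(-10)·(x + 1)^5/5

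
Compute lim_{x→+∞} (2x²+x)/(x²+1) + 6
Evaluate the dominant behaviour as x → +∞; each term tends to a finite value or vanishes.
Limit = 8.

Final answer: 8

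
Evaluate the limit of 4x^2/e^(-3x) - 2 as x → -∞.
The quotient is an ∞/∞ indeterminate form as x → -∞.
Compare growth rates of the dominant terms (exponentials ≫ polynomials ≫ logarithms), or apply L'Hôpital's rule; the quotient → 0.
Adding the constant: 0 - 2 = -2. Limit = -2.

Final answer: -2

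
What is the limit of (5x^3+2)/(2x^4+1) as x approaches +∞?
This is an ∞/∞ indeterminate form as x → +∞.
Divide numerator and denominator by x^4 and let the lower-order terms vanish; the numerator's degree 3 is below the denominator's degree 4, so the quotient → 0.
Limit = 0.

Final answer: 0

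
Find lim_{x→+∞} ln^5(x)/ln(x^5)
This is an ∞/∞ indeterminate form as x → +∞.
Write ln(x^5) = 5·ln(x), reducing the quotient to ln^4(x)/5 → ∞.
Limit = ∞.

Final answer: ∞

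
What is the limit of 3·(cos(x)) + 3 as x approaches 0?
Direct substitution at x = 0 gives 6.

Final answer: 6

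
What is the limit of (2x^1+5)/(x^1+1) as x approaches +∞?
This is an ∞/∞ indeterminate form as x → +∞.
Divide numerator and denominator by x and let the lower-order terms vanish; the leading terms give 2/1 = 2.
Limit = 2.

Final answer: 2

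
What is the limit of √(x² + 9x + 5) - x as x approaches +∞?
This is an ∞ − ∞ indeterminate form.
Multiply and divide by the conjugate √(x²+9x + 5) + x; the x² terms cancel, leaving (9x + 5)/(√(x²+9x + 5)+x) → 9/2.
Limit = 9/2.

Final answer: 9/2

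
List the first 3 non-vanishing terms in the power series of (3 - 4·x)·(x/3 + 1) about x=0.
-4·x^2/3 - 3·x + 3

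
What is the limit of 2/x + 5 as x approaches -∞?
Evaluate the dominant behaviour as x → -∞; each term tends to a finite value or vanishes.
Limit = 5.

Final answer: 5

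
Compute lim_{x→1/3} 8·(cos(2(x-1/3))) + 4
Direct substitution at x = 1/3 gives 12.

Final answer: 12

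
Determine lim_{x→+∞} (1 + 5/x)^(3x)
As x → +∞: write (1 + 5/x)^(3x) = ((1 + 5/x)^x)^3 → (e^5)^3 = e^15.
Limit = e^(15).

Final answer: e^(15)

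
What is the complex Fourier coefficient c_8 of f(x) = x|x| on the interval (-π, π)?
Compute the real Fourier coefficients first: a_8 = 0, b_8 = -π/4.
Then c_8 = (a_8 − i·b_8)/2 = i·π/8.

Final answer: i·π/8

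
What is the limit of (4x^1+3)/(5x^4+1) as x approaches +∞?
This is an ∞/∞ indeterminate form as x → +∞.
Divide numerator and denominator by x^4 and let the lower-order terms vanish; the numerator's degree 1 is below the denominator's degree 4, so the quotient → 0.
Limit = 0.

Final answer: 0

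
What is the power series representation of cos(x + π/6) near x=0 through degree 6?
-√(3)·x^6/1440 - x^5/240 + √(3)·x^4/48 + x^3/12 - √(3)·x^2/4 - x/2 + √(3)/2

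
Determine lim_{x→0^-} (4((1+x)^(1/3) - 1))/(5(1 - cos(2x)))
Both numerator and denominator → 0 as x → 0^-; this is a 0/0 indeterminate form.
Expand each to leading order near x = 0: numerator ~ 4·x/3, denominator ~ 10·x^2.
The limit of the ratio is -∞.

Final answer: -∞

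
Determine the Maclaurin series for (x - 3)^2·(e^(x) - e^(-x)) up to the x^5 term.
29·x^5/60 - 2·x^4 + 5·x^3 - 12·x^2 + 18·x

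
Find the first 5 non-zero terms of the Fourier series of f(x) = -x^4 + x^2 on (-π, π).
(-52 + 8·π^2)·cos(x) + (4 - 2·π^2)·cos(2·x) + (-28/27 + 8·π^2/9)·cos(3·x) + (7/16 - π^2/2)·cos(4·x) - π^4/5 + π^2/3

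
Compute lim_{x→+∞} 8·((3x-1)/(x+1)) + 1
Evaluate the dominant behaviour as x → +∞; each term tends to a finite value or vanishes.
Limit = 25.

Final answer: 25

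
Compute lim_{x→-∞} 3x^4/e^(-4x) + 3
The quotient is an ∞/∞ indeterminate form as x → -∞.
Compare growth rates of the dominant terms (exponentials ≫ polynomials ≫ logarithms), or apply L'Hôpital's rule; the quotient → 0.
Adding the constant: 0 + 3 = 3. Limit = 3.

Final answer: 3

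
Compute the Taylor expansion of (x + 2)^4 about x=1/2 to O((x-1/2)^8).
625/16 + 125·(x - 1/2)/2 + 75·(x - 1/2)^2/2 + 10·(x - 1/2)^3 + (x - 1/2)^4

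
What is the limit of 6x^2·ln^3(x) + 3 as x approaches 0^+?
The product is a 0·∞ indeterminate form at x → 0⁺.
Rewrite the product as 6·ln^3(x) / x^(-2) and apply L'Hôpital, or use the standard hierarchy x^(-2) ≫ |ln x|^3 as x → 0⁺.
The indeterminate product → 0, so the limit = 3.

Final answer: 3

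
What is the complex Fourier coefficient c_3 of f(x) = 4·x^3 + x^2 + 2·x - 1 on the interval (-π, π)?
Compute the real Fourier coefficients first: a_3 = -4/9, b_3 = -4/9 + 8·π^2/3.
Then c_3 = (a_3 − i·b_3)/2 = -2/9 - 4·i·π^2/3 + 2·i/9.

Final answer: -2/9 - 4·i·π^2/3 + 2·i/9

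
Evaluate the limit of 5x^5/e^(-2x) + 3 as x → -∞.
The quotient is an ∞/∞ indeterminate form as x → -∞.
Compare growth rates of the dominant terms (exponentials ≫ polynomials ≫ logarithms), or apply L'Hôpital's rule; the quotient → 0.
Adding the constant: 0 + 3 = 3. Limit = 3.

Final answer: 3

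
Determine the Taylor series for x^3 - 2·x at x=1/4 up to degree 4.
-31/64 - 29·(x - 1/4)/16 + 3·(x - 1/4)^2/4 + (x - 1/4)^3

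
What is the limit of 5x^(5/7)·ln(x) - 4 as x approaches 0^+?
The product is a 0·∞ indeterminate form at x → 0⁺.
Rewrite the product as 5·ln(x) / x^(-5/7) and apply L'Hôpital, or use the standard hierarchy x^(-5/7) ≫ |ln x| as x → 0⁺.
The indeterminate product → 0, so the limit = -4.

Final answer: -4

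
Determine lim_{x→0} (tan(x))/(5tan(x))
Both numerator and denominator → 0 as x → 0; this is a 0/0 indeterminate form.
Expand each to leading order near x = 0: numerator ~ x, denominator ~ 5·x.
The limit of the ratio is 1/5.

Final answer: 1/5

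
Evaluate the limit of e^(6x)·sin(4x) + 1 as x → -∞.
Evaluate the dominant behaviour as x → -∞; each term tends to a finite value or vanishes.
Limit = 1.

Final answer: 1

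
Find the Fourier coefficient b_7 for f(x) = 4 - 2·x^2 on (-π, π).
b_7 = (1/π) ∫_{-π}^{π} f(x)·sin(7x) dx.
Evaluate the integral (use parity and integration by parts as needed): b_7 = 0.

Final answer: 0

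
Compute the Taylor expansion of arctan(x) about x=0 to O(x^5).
-x^3/3 + x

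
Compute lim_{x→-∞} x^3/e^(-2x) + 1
The quotient is an ∞/∞ indeterminate form as x → -∞.
Compare growth rates of the dominant terms (exponentials ≫ polynomials ≫ logarithms), or apply L'Hôpital's rule; the quotient → 0.
Adding the constant: 0 + 1 = 1. Limit = 1.

Final answer: 1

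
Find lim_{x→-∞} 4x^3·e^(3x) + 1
The product is a 0·∞ indeterminate form at x → -∞.
Rewrite the product as 4x^3 / e^(-3x) (an ∞/∞ form) and apply L'Hôpital, or use the standard hierarchy e^(3|x|) ≫ |x^3| as x → -∞.
The indeterminate product → 0, so the limit = 1.

Final answer: 1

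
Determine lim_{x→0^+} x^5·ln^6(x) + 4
The product is a 0·∞ indeterminate form at x → 0⁺.
Rewrite the product as ln^6(x) / x^(-5) and apply L'Hôpital, or use the standard hierarchy x^(-5) ≫ |ln x|^6 as x → 0⁺.
The indeterminate product → 0, so the limit = 4.

Final answer: 4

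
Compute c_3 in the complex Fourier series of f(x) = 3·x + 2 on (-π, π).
Compute the real Fourier coefficients first: a_3 = 0, b_3 = 2.
Then c_3 = (a_3 − i·b_3)/2 = -i.

Final answer: -i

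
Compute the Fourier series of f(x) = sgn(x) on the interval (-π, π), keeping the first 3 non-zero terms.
4·sin(x)/π + 4·sin(3·x)/(3·π) + 4·sin(5·x)/(5·π)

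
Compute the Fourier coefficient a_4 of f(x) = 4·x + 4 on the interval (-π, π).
a_4 = (1/π) ∫_{-π}^{π} f(x)·cos(4x) dx.
Evaluate the integral (use parity and integration by parts as needed): a_4 = 0.

Final answer: 0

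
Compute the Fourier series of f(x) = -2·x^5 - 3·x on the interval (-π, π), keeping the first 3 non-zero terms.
(-486 - 4·π^4 + 80·π^2)·sin(x) + (-10·π^2 + 18 + 2·π^4)·sin(2·x) + (-4·π^4/3 - 322/81 + 80·π^2/27)·sin(3·x)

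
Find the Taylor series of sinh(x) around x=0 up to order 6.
x^5/120 + x^3/6 + x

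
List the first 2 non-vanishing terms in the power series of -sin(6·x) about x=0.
36·x^3 - 6·x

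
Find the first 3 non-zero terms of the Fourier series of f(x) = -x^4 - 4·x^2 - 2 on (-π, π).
(-32 + 8·π^2)·cos(x) + (-2·π^2 - 1)·cos(2·x) - π^4/5 - 4·π^2/3 - 2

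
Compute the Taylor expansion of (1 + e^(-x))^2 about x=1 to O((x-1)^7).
(1 + 2·e + e^(2))·e^(-2) + (-2·e - 2)·e^(-2)·(x - 1) + (2 + e)·e^(-2)·(x - 1)^2 + (-4 - e)·e^(-2)·(x - 1)^3/3 + (e + 8)·e^(-2)·(x - 1)^4/12 + (-16 - e)·e^(-2)·(x - 1)^5/60 + (e + 32)·e^(-2)·(x - 1)^6/360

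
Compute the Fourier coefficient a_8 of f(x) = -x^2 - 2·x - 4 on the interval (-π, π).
a_8 = (1/π) ∫_{-π}^{π} f(x)·cos(8x) dx.
Evaluate the integral (use parity and integration by parts as needed): a_8 = -1/16.

Final answer: -1/16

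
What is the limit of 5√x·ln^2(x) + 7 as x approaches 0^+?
The product is a 0·∞ indeterminate form at x → 0⁺.
Rewrite the product as 5·ln^2(x) / x^(-1/2) and apply L'Hôpital, or use the standard hierarchy x^(-1/2) ≫ |ln x|^2 as x → 0⁺.
The indeterminate product → 0, so the limit = 7.

Final answer: 7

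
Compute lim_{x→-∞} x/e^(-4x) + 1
The quotient is an ∞/∞ indeterminate form as x → -∞.
Compare growth rates of the dominant terms (exponentials ≫ polynomials ≫ logarithms), or apply L'Hôpital's rule; the quotient → 0.
Adding the constant: 0 + 1 = 1. Limit = 1.

Final answer: 1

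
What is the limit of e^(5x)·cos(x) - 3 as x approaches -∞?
Evaluate the dominant behaviour as x → -∞; each term tends to a finite value or vanishes.
Limit = -3.

Final answer: -3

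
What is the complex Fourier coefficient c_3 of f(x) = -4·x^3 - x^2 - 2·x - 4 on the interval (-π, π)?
Compute the real Fourier coefficients first: a_3 = 4/9, b_3 = 4/9 - 8·π^2/3.
Then c_3 = (a_3 − i·b_3)/2 = 2/9 - 2·i/9 + 4·i·π^2/3.

Final answer: 2/9 - 2·i/9 + 4·i·π^2/3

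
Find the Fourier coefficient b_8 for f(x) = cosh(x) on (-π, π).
b_8 = (1/π) ∫_{-π}^{π} f(x)·sin(8x) dx.
Evaluate the integral (use parity and integration by parts as needed): b_8 = 0.

Final answer: 0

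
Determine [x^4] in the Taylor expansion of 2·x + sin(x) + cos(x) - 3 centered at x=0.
Expand to order 4: 2·x + sin(x) + cos(x) - 3 = x^4/24 - x^3/6 - x^2/2 + 3·x - 2 + O(x^5).
The coefficient of x^4 is 1/24.

Final answer: 1/24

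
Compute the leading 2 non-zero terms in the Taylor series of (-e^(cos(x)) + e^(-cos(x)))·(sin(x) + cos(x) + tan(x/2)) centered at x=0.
x·(-3·e/2 + 3·e^(-1)/2) - e + e^(-1)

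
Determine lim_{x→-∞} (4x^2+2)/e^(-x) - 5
The quotient is an ∞/∞ indeterminate form as x → -∞.
Compare growth rates of the dominant terms (exponentials ≫ polynomials ≫ logarithms), or apply L'Hôpital's rule; the quotient → 0.
Adding the constant: 0 - 5 = -5. Limit = -5.

Final answer: -5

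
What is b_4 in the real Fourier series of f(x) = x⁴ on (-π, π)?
b_4 = (1/π) ∫_{-π}^{π} f(x)·sin(4x) dx.
Evaluate the integral (use parity and integration by parts as needed): b_4 = 0.

Final answer: 0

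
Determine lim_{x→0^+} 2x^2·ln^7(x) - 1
The product is a 0·∞ indeterminate form at x → 0⁺.
Rewrite the product as 2·ln^7(x) / x^(-2) and apply L'Hôpital, or use the standard hierarchy x^(-2) ≫ |ln x|^7 as x → 0⁺.
The indeterminate product → 0, so the limit = -1.

Final answer: -1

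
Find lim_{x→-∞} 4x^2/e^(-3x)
This is an ∞/∞ indeterminate form as x → -∞.
Compare growth rates of the dominant terms (exponentials ≫ polynomials ≫ logarithms), or apply L'Hôpital's rule; the quotient → 0.
Limit = 0.

Final answer: 0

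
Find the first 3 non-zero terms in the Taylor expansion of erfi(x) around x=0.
x^5/(5·√(π)) + 2·x^3/(3·√(π)) + 2·x/√(π)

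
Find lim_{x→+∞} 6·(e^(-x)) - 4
Evaluate the dominant behaviour as x → +∞; each term tends to a finite value or vanishes.
Limit = -4.

Final answer: -4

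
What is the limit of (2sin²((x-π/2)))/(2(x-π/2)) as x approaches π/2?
Both numerator and denominator → 0 as x → π/2; this is a 0/0 indeterminate form.
Expand each to leading order near x = π/2: numerator ~ 2·(x - π/2)^2, denominator ~ 2·(x - π/2).
The limit of the ratio is 0.

Final answer: 0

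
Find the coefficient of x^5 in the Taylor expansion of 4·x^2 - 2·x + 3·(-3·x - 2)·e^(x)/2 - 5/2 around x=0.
Expand to order 5: 4·x^2 - 2·x + 3·(-3·x - 2)·e^(x)/2 - 5/2 = -17·x^5/80 - 7·x^4/8 - 11·x^3/4 - 2·x^2 - 19·x/2 - 11/2 + O(x^6).
The coefficient of x^5 is -17/80.

Final answer: -17/80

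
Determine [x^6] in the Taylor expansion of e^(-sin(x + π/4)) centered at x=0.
-101·√(2)·e^(-√(2)/2)/5760 + 11·e^(-√(2)/2)/1152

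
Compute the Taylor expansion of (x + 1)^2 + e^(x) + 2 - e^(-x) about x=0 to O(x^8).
x^7/2520 + x^5/60 + x^3/3 + x^2 + 4·x + 3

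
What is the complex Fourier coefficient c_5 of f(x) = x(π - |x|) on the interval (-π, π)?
Compute the real Fourier coefficients first: a_5 = 0, b_5 = 8/(125·π).
Then c_5 = (a_5 − i·b_5)/2 = -4·i/(125·π).

Final answer: -4·i/(125·π)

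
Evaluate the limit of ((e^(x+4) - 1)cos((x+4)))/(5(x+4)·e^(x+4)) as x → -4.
Both numerator and denominator → 0 as x → -4; this is a 0/0 indeterminate form.
Expand each to leading order near x = -4: numerator ~ (x + 4), denominator ~ 5·(x + 4).
The limit of the ratio is 1/5.

Final answer: 1/5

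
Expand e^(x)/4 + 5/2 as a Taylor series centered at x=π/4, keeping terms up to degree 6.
e^(π/4)/4 + 5/2 + e^(π/4)·(x - π/4)/4 + e^(π/4)·(x - π/4)^2/8 + e^(π/4)·(x - π/4)^3/24 + e^(π/4)·(x - π/4)^4/96 + e^(π/4)·(x - π/4)^5/480 + e^(π/4)·(x - π/4)^6/2880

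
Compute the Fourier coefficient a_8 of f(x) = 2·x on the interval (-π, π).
a_8 = (1/π) ∫_{-π}^{π} f(x)·cos(8x) dx.
Evaluate the integral (use parity and integration by parts as needed): a_8 = 0.

Final answer: 0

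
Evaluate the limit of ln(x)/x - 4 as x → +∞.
Evaluate the dominant behaviour as x → +∞; each term tends to a finite value or vanishes.
Limit = -4.

Final answer: -4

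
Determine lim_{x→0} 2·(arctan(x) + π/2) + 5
Direct substitution at x = 0 gives π + 5.

Final answer: π + 5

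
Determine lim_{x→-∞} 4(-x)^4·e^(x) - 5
The product is a 0·∞ indeterminate form at x → -∞.
Rewrite the product as 4(-x)^4 / e^(-x) (an ∞/∞ form) and apply L'Hôpital, or use the standard hierarchy e^(|x|) ≫ |(-x)^4| as x → -∞.
The indeterminate product → 0, so the limit = -5.

Final answer: -5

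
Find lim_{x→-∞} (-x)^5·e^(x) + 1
The product is a 0·∞ indeterminate form at x → -∞.
Rewrite the product as (-x)^5 / e^(-x) (an ∞/∞ form) and apply L'Hôpital, or use the standard hierarchy e^(|x|) ≫ |(-x)^5| as x → -∞.
The indeterminate product → 0, so the limit = 1.

Final answer: 1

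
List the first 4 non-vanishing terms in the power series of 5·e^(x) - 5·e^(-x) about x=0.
x^7/504 + x^5/12 + 5·x^3/3 + 10·x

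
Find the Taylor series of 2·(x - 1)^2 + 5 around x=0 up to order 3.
2·x^2 - 4·x + 7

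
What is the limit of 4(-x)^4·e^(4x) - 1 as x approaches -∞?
The product is a 0·∞ indeterminate form at x → -∞.
Rewrite the product as 4(-x)^4 / e^(-4x) (an ∞/∞ form) and apply L'Hôpital, or use the standard hierarchy e^(4|x|) ≫ |(-x)^4| as x → -∞.
The indeterminate product → 0, so the limit = -1.

Final answer: -1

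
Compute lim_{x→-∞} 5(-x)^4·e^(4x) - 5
The product is a 0·∞ indeterminate form at x → -∞.
Rewrite the product as 5(-x)^4 / e^(-4x) (an ∞/∞ form) and apply L'Hôpital, or use the standard hierarchy e^(4|x|) ≫ |(-x)^4| as x → -∞.
The indeterminate product → 0, so the limit = -5.

Final answer: -5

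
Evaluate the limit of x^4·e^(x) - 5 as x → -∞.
The product is a 0·∞ indeterminate form at x → -∞.
Rewrite the product as x^4 / e^(-x) (an ∞/∞ form) and apply L'Hôpital, or use the standard hierarchy e^(|x|) ≫ |x^4| as x → -∞.
The indeterminate product → 0, so the limit = -5.

Final answer: -5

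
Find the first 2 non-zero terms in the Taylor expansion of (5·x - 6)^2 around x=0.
36 - 60·x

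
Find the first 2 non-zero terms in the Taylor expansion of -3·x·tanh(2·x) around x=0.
8·x^4 - 6·x^2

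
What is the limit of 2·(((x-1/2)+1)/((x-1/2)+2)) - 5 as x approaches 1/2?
Direct substitution at x = 1/2 gives -4.

Final answer: -4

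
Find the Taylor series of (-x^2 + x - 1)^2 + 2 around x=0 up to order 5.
x^4 - 2·x^3 + 3·x^2 - 2·x + 3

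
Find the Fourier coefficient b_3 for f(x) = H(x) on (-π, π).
b_3 = (1/π) ∫_{-π}^{π} f(x)·sin(3x) dx.
Evaluate the integral (use parity and integration by parts as needed): b_3 = 2/(3·π).

Final answer: 2/(3·π)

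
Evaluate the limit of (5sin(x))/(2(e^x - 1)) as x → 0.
Both numerator and denominator → 0 as x → 0; this is a 0/0 indeterminate form.
Expand each to leading order near x = 0: numerator ~ 5·x, denominator ~ 2·x.
The limit of the ratio is 5/2.

Final answer: 5/2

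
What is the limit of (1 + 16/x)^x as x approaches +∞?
As x → +∞: this is the defining limit (1 + 16/x)^x → e^16.
Limit = e^(16).

Final answer: e^(16)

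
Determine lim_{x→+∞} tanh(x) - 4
Evaluate the dominant behaviour as x → +∞; each term tends to a finite value or vanishes.
Limit = -3.

Final answer: -3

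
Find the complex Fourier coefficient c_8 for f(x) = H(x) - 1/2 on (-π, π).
Compute the real Fourier coefficients first: a_8 = 0, b_8 = 0.
Then c_8 = (a_8 − i·b_8)/2 = 0.

Final answer: 0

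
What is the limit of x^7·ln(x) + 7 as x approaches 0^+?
The product is a 0·∞ indeterminate form at x → 0⁺.
Rewrite the product as ln(x) / x^(-7) and apply L'Hôpital, or use the standard hierarchy x^(-7) ≫ |ln x| as x → 0⁺.
The indeterminate product → 0, so the limit = 7.

Final answer: 7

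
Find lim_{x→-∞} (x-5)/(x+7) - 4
Evaluate the dominant behaviour as x → -∞; each term tends to a finite value or vanishes.
Limit = -3.

Final answer: -3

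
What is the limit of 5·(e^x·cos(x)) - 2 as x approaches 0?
Direct substitution at x = 0 gives 3.

Final answer: 3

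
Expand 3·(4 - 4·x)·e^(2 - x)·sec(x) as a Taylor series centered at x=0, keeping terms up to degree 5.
-48·x^5·e^(2)/5 + 14·x^4·e^(2) - 20·x^3·e^(2) + 24·x^2·e^(2) - 24·x·e^(2) + 12·e^(2)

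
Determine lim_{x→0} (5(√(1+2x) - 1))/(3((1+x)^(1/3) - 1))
Both numerator and denominator → 0 as x → 0; this is a 0/0 indeterminate form.
Expand each to leading order near x = 0: numerator ~ 5·x, denominator ~ x.
The limit of the ratio is 5.

Final answer: 5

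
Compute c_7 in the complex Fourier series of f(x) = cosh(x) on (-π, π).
Compute the real Fourier coefficients first: a_7 = -sinh(π)/(25·π), b_7 = 0.
Then c_7 = (a_7 − i·b_7)/2 = -sinh(π)/(50·π).

Final answer: -sinh(π)/(50·π)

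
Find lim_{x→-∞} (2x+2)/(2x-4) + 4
Evaluate the dominant behaviour as x → -∞; each term tends to a finite value or vanishes.
Limit = 5.

Final answer: 5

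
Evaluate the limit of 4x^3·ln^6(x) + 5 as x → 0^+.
The product is a 0·∞ indeterminate form at x → 0⁺.
Rewrite the product as 4·ln^6(x) / x^(-3) and apply L'Hôpital, or use the standard hierarchy x^(-3) ≫ |ln x|^6 as x → 0⁺.
The indeterminate product → 0, so the limit = 5.

Final answer: 5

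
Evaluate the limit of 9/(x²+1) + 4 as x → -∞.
Evaluate the dominant behaviour as x → -∞; each term tends to a finite value or vanishes.
Limit = 4.

Final answer: 4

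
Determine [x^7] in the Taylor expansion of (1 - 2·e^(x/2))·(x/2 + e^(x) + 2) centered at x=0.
Expand to order 7: (1 - 2·e^(x/2))·(x/2 + e^(x) + 2) = -533·x^7/80640 - 47·x^6/1536 - 39·x^5/320 - 79·x^4/192 - 7·x^3/6 - 11·x^2/4 - 9·x/2 - 3 + O(x^8).
The coefficient of x^7 is -533/80640.

Final answer: -533/80640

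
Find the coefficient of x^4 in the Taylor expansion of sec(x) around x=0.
Expand to order 4: sec(x) = 5·x^4/24 + x^2/2 + 1 + O(x^5).
The coefficient of x^4 is 5/24.

Final answer: 5/24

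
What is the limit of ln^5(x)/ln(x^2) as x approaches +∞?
This is an ∞/∞ indeterminate form as x → +∞.
Write ln(x^2) = 2·ln(x), reducing the quotient to ln^4(x)/2 → ∞.
Limit = ∞.

Final answer: ∞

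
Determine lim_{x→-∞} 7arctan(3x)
Evaluate the dominant behaviour as x → -∞; each term tends to a finite value or vanishes.
Limit = -7·π/2.

Final answer: -7·π/2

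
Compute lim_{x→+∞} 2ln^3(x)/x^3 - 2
The quotient is an ∞/∞ indeterminate form as x → +∞.
The polynomial denominator x^3 dominates the logarithmic numerator (any positive power of x ≫ ln^3(x) as x → ∞), so the quotient → 0.
Adding the constant: 0 - 2 = -2. Limit = -2.

Final answer: -2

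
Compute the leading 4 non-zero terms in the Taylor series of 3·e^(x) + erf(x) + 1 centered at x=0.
x^3·(1/2 - 2/(3·√(π))) + 3·x^2/2 + x·(2/√(π) + 3) + 4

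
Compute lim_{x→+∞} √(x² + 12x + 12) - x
This is an ∞ − ∞ indeterminate form.
Multiply and divide by the conjugate √(x²+12x + 12) + x; the x² terms cancel, leaving (12x + 12)/(√(x²+12x + 12)+x) → 12/2 = 6.
Limit = 6.

Final answer: 6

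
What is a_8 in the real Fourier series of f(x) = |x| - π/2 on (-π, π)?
a_8 = (1/π) ∫_{-π}^{π} f(x)·cos(8x) dx.
Evaluate the integral (use parity and integration by parts as needed): a_8 = 0.

Final answer: 0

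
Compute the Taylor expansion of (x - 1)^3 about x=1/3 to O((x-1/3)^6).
-8/27 + 4·(x - 1/3)/3 - 2·(x - 1/3)^2 + (x - 1/3)^3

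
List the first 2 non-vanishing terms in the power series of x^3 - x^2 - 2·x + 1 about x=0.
1 - 2·x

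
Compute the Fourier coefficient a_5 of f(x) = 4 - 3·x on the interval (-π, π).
a_5 = (1/π) ∫_{-π}^{π} f(x)·cos(5x) dx.
Evaluate the integral (use parity and integration by parts as needed): a_5 = 0.

Final answer: 0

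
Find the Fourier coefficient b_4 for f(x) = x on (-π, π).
b_4 = (1/π) ∫_{-π}^{π} f(x)·sin(4x) dx.
Evaluate the integral (use parity and integration by parts as needed): b_4 = -1/2.

Final answer: -1/2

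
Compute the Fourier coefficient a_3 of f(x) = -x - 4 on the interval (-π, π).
a_3 = (1/π) ∫_{-π}^{π} f(x)·cos(3x) dx.
Evaluate the integral (use parity and integration by parts as needed): a_3 = 0.

Final answer: 0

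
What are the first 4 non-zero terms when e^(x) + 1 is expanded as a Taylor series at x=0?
x^3/6 + x^2/2 + x + 2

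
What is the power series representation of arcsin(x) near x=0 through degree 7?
5·x^7/112 + 3·x^5/40 + x^3/6 + x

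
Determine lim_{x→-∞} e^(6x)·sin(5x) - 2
Evaluate the dominant behaviour as x → -∞; each term tends to a finite value or vanishes.
Limit = -2.

Final answer: -2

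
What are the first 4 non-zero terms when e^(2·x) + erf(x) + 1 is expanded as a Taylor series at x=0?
x^3·(4/3 - 2/(3·√(π))) + 2·x^2 + x·(2/√(π) + 2) + 2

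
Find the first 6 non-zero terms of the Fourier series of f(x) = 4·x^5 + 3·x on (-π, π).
(-160·π^2 + 8·π^4 + 966)·sin(x) + (-4·π^4 - 33 + 20·π^2)·sin(2·x) + (-160·π^2/27 + 482/81 + 8·π^4/3)·sin(3·x) + (-2·π^4 - 39/16 + 5·π^2/2)·sin(4·x) + (-32·π^2/25 + 942/625 + 8·π^4/5)·sin(5·x) + (-4·π^4/3 - 91/81 + 20·π^2/27)·sin(6·x)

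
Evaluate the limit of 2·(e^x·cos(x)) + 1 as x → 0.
Direct substitution at x = 0 gives 3.

Final answer: 3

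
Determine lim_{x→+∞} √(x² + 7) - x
This is an ∞ − ∞ indeterminate form.
Multiply and divide by the conjugate √(x²+7) + x; the x² terms cancel, leaving 7/(√(x²+7)+x) → 0.
Limit = 0.

Final answer: 0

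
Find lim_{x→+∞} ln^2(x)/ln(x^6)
This is an ∞/∞ indeterminate form as x → +∞.
Write ln(x^6) = 6·ln(x), reducing the quotient to ln(x)/6 → ∞.
Limit = ∞.

Final answer: ∞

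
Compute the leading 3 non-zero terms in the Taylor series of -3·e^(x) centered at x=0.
-3·x^2/2 - 3·x - 3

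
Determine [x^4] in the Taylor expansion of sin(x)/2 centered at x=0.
Expand to order 4: sin(x)/2 = -x^3/12 + x/2 + O(x^5).
The coefficient of x^4 is 0.

Final answer: 0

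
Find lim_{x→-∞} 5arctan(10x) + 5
Evaluate the dominant behaviour as x → -∞; each term tends to a finite value or vanishes.
Limit = 5 - 5·π/2.

Final answer: 5 - 5·π/2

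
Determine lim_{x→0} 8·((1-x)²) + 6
Direct substitution at x = 0 gives 14.

Final answer: 14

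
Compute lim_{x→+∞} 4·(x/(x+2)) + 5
Evaluate the dominant behaviour as x → +∞; each term tends to a finite value or vanishes.
Limit = 9.

Final answer: 9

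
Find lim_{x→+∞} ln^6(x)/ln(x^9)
This is an ∞/∞ indeterminate form as x → +∞.
Write ln(x^9) = 9·ln(x), reducing the quotient to ln^5(x)/9 → ∞.
Limit = ∞.

Final answer: ∞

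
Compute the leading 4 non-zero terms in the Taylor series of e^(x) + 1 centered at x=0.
x^3/6 + x^2/2 + x + 2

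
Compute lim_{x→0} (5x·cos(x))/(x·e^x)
Both numerator and denominator → 0 as x → 0; this is a 0/0 indeterminate form.
Expand each to leading order near x = 0: numerator ~ 5·x, denominator ~ x.
The limit of the ratio is 5.

Final answer: 5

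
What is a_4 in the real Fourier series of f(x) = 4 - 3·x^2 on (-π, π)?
a_4 = (1/π) ∫_{-π}^{π} f(x)·cos(4x) dx.
Evaluate the integral (use parity and integration by parts as needed): a_4 = -3/4.

Final answer: -3/4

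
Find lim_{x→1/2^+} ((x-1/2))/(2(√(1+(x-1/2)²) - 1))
Both numerator and denominator → 0 as x → 1/2^+; this is a 0/0 indeterminate form.
Expand each to leading order near x = 1/2: numerator ~ (x - 1/2), denominator ~ (x - 1/2)^2.
The limit of the ratio is ∞.

Final answer: ∞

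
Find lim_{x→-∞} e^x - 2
Evaluate the dominant behaviour as x → -∞; each term tends to a finite value or vanishes.
Limit = -2.

Final answer: -2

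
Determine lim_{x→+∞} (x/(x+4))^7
As x → +∞: x/(x+4) = 1/(1 + 4/x) → 1, and the 7th power of a limit-1 base also → 1.
Limit = 1.

Final answer: 1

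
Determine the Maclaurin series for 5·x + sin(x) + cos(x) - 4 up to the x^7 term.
-x^7/5040 - x^6/720 + x^5/120 + x^4/24 - x^3/6 - x^2/2 + 6·x - 3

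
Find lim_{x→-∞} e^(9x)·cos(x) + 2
Evaluate the dominant behaviour as x → -∞; each term tends to a finite value or vanishes.
Limit = 2.

Final answer: 2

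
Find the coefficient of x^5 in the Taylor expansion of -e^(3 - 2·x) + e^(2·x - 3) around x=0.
Expand to order 5: -e^(3 - 2·x) + e^(2·x - 3) = x^5·(4·e^(-3)/15 + 4·e^(3)/15) + x^4·(-2·e^(3)/3 + 2·e^(-3)/3) + x^3·(4·e^(-3)/3 + 4·e^(3)/3) + x^2·(-2·e^(3) + 2·e^(-3)) + x·(2·e^(-3) + 2·e^(3)) - e^(3) + e^(-3) + O(x^6).
The coefficient of x^5 is 4·e^(-3)/15 + 4·e^(3)/15.

Final answer: 4·e^(-3)/15 + 4·e^(3)/15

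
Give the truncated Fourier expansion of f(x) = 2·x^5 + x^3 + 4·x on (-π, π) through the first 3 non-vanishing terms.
(-78·π^2 + 4·π^4 + 476)·sin(x) + (-2·π^4 - 35/2 + 9·π^2)·sin(2·x) + (-62·π^2/27 + 340/81 + 4·π^4/3)·sin(3·x)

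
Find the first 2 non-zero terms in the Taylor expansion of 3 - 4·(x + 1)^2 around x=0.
-8·x - 1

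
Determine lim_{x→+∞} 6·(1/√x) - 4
Evaluate the dominant behaviour as x → +∞; each term tends to a finite value or vanishes.
Limit = -4.

Final answer: -4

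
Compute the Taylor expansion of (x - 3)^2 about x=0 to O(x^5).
x^2 - 6·x + 9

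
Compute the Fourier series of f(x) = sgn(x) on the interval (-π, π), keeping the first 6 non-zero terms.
4·sin(x)/π + 4·sin(3·x)/(3·π) + 4·sin(5·x)/(5·π) + 4·sin(7·x)/(7·π) + 4·sin(9·x)/(9·π) + 4·sin(11·x)/(11·π)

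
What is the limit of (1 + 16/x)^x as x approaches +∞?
As x → +∞: this is the defining limit (1 + 16/x)^x → e^16.
Limit = e^(16).

Final answer: e^(16)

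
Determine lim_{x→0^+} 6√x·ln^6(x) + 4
The product is a 0·∞ indeterminate form at x → 0⁺.
Rewrite the product as 6·ln^6(x) / x^(-1/2) and apply L'Hôpital, or use the standard hierarchy x^(-1/2) ≫ |ln x|^6 as x → 0⁺.
The indeterminate product → 0, so the limit = 4.

Final answer: 4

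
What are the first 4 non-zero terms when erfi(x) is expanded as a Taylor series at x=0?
x^7/(21·√(π)) + x^5/(5·√(π)) + 2·x^3/(3·√(π)) + 2·x/√(π)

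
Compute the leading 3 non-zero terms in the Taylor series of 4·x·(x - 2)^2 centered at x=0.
4·x^3 - 16·x^2 + 16·x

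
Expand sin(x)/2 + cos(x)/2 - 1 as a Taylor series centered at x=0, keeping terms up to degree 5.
x^5/240 + x^4/48 - x^3/12 - x^2/4 + x/2 - 1/2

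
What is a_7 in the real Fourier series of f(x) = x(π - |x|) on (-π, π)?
a_7 = (1/π) ∫_{-π}^{π} f(x)·cos(7x) dx.
Evaluate the integral (use parity and integration by parts as needed): a_7 = 0.

Final answer: 0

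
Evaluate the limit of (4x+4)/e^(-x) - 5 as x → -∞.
The quotient is an ∞/∞ indeterminate form as x → -∞.
Compare growth rates of the dominant terms (exponentials ≫ polynomials ≫ logarithms), or apply L'Hôpital's rule; the quotient → 0.
Adding the constant: 0 - 5 = -5. Limit = -5.

Final answer: -5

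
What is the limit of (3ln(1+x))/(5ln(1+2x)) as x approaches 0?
Both numerator and denominator → 0 as x → 0; this is a 0/0 indeterminate form.
Expand each to leading order near x = 0: numerator ~ 3·x, denominator ~ 10·x.
The limit of the ratio is 3/10.

Final answer: 3/10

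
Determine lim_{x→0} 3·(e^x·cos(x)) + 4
Direct substitution at x = 0 gives 7.

Final answer: 7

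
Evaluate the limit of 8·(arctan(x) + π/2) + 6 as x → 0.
Direct substitution at x = 0 gives 6 + 4·π.

Final answer: 6 + 4·π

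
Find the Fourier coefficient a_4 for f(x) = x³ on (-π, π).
a_4 = (1/π) ∫_{-π}^{π} f(x)·cos(4x) dx.
Evaluate the integral (use parity and integration by parts as needed): a_4 = 0.

Final answer: 0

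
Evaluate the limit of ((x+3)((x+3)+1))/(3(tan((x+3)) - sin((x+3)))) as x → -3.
Both numerator and denominator → 0 as x → -3; this is a 0/0 indeterminate form.
Expand each to leading order near x = -3: numerator ~ (x + 3), denominator ~ 3·(x + 3)^3/2.
The limit of the ratio is ∞.

Final answer: ∞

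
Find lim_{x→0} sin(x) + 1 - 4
Direct substitution at x = 0 gives -3.

Final answer: -3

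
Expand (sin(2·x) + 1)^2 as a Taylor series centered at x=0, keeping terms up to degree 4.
-16·x^4/3 - 8·x^3/3 + 4·x^2 + 4·x + 1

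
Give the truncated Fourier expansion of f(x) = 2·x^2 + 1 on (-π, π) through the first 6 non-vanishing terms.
-8·cos(x) + 2·cos(2·x) - 8·cos(3·x)/9 + cos(4·x)/2 - 8·cos(5·x)/25 + 1 + 2·π^2/3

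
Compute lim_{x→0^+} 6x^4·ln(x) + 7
The product is a 0·∞ indeterminate form at x → 0⁺.
Rewrite the product as 6·ln(x) / x^(-4) and apply L'Hôpital, or use the standard hierarchy x^(-4) ≫ |ln x| as x → 0⁺.
The indeterminate product → 0, so the limit = 7.

Final answer: 7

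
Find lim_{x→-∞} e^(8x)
Evaluate the dominant behaviour as x → -∞; each term tends to a finite value or vanishes.
Limit = 0.

Final answer: 0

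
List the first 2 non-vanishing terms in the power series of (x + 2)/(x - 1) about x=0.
-3·x - 2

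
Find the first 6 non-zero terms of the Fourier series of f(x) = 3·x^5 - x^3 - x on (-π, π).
(-122·π^2 + 6·π^4 + 730)·sin(x) + (-3·π^4 - 23 + 16·π^2)·sin(2·x) + (-46·π^2/9 + 74/27 + 2·π^4)·sin(3·x) + (-3·π^4/2 - 25/64 + 19·π^2/8)·sin(4·x) + (-34·π^2/25 - 46/625 + 6·π^4/5)·sin(5·x) + (-π^4 + 5/27 + 8·π^2/9)·sin(6·x)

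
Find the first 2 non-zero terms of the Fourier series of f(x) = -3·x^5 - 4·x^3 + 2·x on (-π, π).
(-668 - 6·π^4 + 112·π^2)·sin(x) + (-11·π^2 + 29/2 + 3·π^4)·sin(2·x)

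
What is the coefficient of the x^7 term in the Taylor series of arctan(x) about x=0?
Expand to order 7: arctan(x) = -x^7/7 + x^5/5 - x^3/3 + x + O(x^8).
The coefficient of x^7 is -1/7.

Final answer: -1/7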